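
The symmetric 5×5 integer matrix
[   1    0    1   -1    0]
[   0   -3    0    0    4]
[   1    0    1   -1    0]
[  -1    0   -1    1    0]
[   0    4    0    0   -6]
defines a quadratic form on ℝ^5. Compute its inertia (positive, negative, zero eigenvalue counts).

Answer: (1, 2, 2)

Derivation:
step 0: pivot 1 → sign +
step 1: pivot -3 → sign −
step 2: pivot -2/3 → sign −
step 3: row/col 3 already zero → sign 0
step 4: row/col 4 already zero → sign 0
signature = (1, 2, 2)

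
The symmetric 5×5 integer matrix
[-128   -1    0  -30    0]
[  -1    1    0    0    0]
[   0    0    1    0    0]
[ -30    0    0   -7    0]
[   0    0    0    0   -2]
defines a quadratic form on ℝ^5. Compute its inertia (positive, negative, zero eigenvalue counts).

Answer: (2, 3, 0)

Derivation:
step 0: pivot -128 → sign −
step 1: pivot 129/128 → sign +
step 2: pivot 1 → sign +
step 3: pivot -1/43 → sign −
step 4: pivot -2 → sign −
signature = (2, 3, 0)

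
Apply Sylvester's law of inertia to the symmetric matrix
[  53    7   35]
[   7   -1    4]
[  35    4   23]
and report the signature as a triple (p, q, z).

step 0: pivot 53 → sign +
step 1: pivot -102/53 → sign −
step 2: pivot 3/34 → sign +
signature = (2, 1, 0)

Answer: (2, 1, 0)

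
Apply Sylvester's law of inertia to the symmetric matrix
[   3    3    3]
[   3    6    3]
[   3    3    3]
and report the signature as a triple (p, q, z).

step 0: pivot 3 → sign +
step 1: pivot 3 → sign +
step 2: row/col 2 already zero → sign 0
signature = (2, 0, 1)

Answer: (2, 0, 1)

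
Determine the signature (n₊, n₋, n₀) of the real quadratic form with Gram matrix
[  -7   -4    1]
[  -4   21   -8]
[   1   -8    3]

Answer: (1, 2, 0)

Derivation:
step 0: pivot -7 → sign −
step 1: pivot 163/7 → sign +
step 2: pivot -2/163 → sign −
signature = (1, 2, 0)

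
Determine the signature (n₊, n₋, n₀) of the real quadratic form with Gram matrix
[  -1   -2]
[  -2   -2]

step 0: pivot -1 → sign −
step 1: pivot 2 → sign +
signature = (1, 1, 0)

Answer: (1, 1, 0)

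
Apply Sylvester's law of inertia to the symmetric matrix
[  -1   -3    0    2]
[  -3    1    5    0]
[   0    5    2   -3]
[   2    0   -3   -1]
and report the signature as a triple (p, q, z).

step 0: pivot -1 → sign −
step 1: pivot 10 → sign +
step 2: pivot -1/2 → sign −
step 3: pivot -3/5 → sign −
signature = (1, 3, 0)

Answer: (1, 3, 0)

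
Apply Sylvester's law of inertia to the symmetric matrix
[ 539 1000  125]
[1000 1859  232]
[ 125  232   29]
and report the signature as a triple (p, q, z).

step 0: pivot 539 → sign +
step 1: pivot 2001/539 → sign +
step 2: pivot 6/667 → sign +
signature = (3, 0, 0)

Answer: (3, 0, 0)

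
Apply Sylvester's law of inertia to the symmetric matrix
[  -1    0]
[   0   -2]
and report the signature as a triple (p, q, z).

step 0: pivot -1 → sign −
step 1: pivot -2 → sign −
signature = (0, 2, 0)

Answer: (0, 2, 0)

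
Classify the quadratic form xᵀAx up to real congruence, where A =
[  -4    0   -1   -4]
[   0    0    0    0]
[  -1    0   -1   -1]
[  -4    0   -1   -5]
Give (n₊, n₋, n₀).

step 0: pivot -4 → sign −
step 1: pivot -3/4 → sign −
step 2: pivot -1 → sign −
step 3: row/col 3 already zero → sign 0
signature = (0, 3, 1)

Answer: (0, 3, 1)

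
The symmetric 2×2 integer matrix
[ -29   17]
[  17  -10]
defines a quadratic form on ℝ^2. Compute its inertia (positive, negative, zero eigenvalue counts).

step 0: pivot -29 → sign −
step 1: pivot -1/29 → sign −
signature = (0, 2, 0)

Answer: (0, 2, 0)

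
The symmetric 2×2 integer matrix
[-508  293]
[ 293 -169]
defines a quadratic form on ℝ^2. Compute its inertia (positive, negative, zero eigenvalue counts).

Answer: (0, 2, 0)

Derivation:
step 0: pivot -508 → sign −
step 1: pivot -3/508 → sign −
signature = (0, 2, 0)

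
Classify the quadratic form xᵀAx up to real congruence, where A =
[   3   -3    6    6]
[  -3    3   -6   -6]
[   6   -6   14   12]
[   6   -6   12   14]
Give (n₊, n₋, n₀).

step 0: pivot 3 → sign +
step 1: pivot 2 → sign +
step 2: pivot 2 → sign +
step 3: row/col 3 already zero → sign 0
signature = (3, 0, 1)

Answer: (3, 0, 1)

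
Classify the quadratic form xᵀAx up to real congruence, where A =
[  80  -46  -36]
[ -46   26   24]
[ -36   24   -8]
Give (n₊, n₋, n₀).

Answer: (1, 1, 1)

Derivation:
step 0: pivot 80 → sign +
step 1: pivot -9/20 → sign −
step 2: row/col 2 already zero → sign 0
signature = (1, 1, 1)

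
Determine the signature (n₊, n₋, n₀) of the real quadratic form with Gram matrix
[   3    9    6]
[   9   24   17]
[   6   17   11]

Answer: (1, 2, 0)

Derivation:
step 0: pivot 3 → sign +
step 1: pivot -3 → sign −
step 2: pivot -2/3 → sign −
signature = (1, 2, 0)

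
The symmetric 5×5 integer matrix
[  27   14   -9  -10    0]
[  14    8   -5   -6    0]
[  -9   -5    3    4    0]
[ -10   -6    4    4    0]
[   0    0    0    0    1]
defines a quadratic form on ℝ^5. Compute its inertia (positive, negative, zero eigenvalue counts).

step 0: pivot 27 → sign +
step 1: pivot 20/27 → sign +
step 2: pivot -3/20 → sign −
step 3: pivot 1 → sign +
step 4: row/col 4 already zero → sign 0
signature = (3, 1, 1)

Answer: (3, 1, 1)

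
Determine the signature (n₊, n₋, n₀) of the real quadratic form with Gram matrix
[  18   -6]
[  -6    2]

step 0: pivot 18 → sign +
step 1: row/col 1 already zero → sign 0
signature = (1, 0, 1)

Answer: (1, 0, 1)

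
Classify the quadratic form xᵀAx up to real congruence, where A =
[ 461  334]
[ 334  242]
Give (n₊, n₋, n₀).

Answer: (2, 0, 0)

Derivation:
step 0: pivot 461 → sign +
step 1: pivot 6/461 → sign +
signature = (2, 0, 0)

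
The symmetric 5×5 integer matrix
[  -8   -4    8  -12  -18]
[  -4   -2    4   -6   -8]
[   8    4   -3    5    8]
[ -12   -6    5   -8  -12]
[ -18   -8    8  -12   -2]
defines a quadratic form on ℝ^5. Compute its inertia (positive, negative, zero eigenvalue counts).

step 0: pivot -8 → sign −
step 1: pivot 5 → sign +
step 2: pivot 1/5 → sign +
step 3: pivot 27/2 → sign +
step 4: pivot -2/27 → sign −
signature = (3, 2, 0)

Answer: (3, 2, 0)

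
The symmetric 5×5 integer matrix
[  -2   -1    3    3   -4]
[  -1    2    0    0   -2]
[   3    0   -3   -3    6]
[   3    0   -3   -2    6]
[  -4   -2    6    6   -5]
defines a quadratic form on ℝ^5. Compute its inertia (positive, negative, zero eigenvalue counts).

step 0: pivot -2 → sign −
step 1: pivot 5/2 → sign +
step 2: pivot 3/5 → sign +
step 3: pivot 1 → sign +
step 4: pivot 3 → sign +
signature = (4, 1, 0)

Answer: (4, 1, 0)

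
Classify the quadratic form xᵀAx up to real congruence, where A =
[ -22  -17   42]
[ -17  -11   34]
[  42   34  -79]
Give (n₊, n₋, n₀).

Answer: (2, 1, 0)

Derivation:
step 0: pivot -22 → sign −
step 1: pivot 47/22 → sign +
step 2: pivot 3/47 → sign +
signature = (2, 1, 0)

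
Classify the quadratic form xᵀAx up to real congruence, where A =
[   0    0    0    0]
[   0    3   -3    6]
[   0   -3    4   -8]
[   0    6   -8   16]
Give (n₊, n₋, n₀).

step 0: pivot 3 → sign +
step 1: pivot 1 → sign +
step 2: row/col 2 already zero → sign 0
step 3: row/col 3 already zero → sign 0
signature = (2, 0, 2)

Answer: (2, 0, 2)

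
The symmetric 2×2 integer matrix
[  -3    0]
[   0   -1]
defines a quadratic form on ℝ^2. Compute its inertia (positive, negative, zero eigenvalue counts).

step 0: pivot -3 → sign −
step 1: pivot -1 → sign −
signature = (0, 2, 0)

Answer: (0, 2, 0)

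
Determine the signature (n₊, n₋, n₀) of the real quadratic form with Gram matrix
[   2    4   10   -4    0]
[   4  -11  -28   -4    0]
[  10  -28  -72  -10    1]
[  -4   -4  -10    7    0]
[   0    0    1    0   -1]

Answer: (2, 3, 0)

Derivation:
step 0: pivot 2 → sign +
step 1: pivot -19 → sign −
step 2: pivot -14/19 → sign −
step 3: pivot -1/7 → sign −
step 4: pivot 1/2 → sign +
signature = (2, 3, 0)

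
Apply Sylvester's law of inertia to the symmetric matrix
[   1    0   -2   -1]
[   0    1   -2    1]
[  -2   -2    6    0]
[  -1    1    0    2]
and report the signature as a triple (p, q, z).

step 0: pivot 1 → sign +
step 1: pivot 1 → sign +
step 2: pivot -2 → sign −
step 3: row/col 3 already zero → sign 0
signature = (2, 1, 1)

Answer: (2, 1, 1)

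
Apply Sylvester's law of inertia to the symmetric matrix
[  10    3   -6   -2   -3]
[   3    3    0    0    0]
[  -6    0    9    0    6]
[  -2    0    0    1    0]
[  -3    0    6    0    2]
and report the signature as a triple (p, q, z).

step 0: pivot 10 → sign +
step 1: pivot 21/10 → sign +
step 2: pivot 27/7 → sign +
step 3: pivot -1/3 → sign −
step 4: pivot -1 → sign −
signature = (3, 2, 0)

Answer: (3, 2, 0)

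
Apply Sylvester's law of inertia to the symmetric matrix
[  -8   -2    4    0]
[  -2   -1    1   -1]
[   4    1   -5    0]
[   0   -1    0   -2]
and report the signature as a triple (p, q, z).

Answer: (0, 3, 1)

Derivation:
step 0: pivot -8 → sign −
step 1: pivot -1/2 → sign −
step 2: pivot -3 → sign −
step 3: row/col 3 already zero → sign 0
signature = (0, 3, 1)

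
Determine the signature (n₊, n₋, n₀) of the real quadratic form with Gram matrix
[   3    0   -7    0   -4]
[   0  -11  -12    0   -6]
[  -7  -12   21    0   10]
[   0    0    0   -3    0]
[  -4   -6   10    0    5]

step 0: pivot 3 → sign +
step 1: pivot -11 → sign −
step 2: pivot 586/33 → sign +
step 3: pivot -3 → sign −
step 4: pivot 3/293 → sign +
signature = (3, 2, 0)

Answer: (3, 2, 0)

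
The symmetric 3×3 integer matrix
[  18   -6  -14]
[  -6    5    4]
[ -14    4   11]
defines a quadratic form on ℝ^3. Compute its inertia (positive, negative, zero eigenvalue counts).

Answer: (2, 1, 0)

Derivation:
step 0: pivot 18 → sign +
step 1: pivot 3 → sign +
step 2: pivot -1/27 → sign −
signature = (2, 1, 0)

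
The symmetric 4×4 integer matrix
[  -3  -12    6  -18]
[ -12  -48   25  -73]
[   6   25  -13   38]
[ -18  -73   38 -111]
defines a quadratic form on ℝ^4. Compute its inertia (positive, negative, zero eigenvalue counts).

Answer: (1, 2, 1)

Derivation:
step 0: pivot -3 → sign −
step 1: pivot -1 → sign −
step 2: pivot 1 → sign +
step 3: row/col 3 already zero → sign 0
signature = (1, 2, 1)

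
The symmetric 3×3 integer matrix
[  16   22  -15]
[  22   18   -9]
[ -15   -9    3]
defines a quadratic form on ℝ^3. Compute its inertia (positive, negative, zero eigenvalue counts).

step 0: pivot 16 → sign +
step 1: pivot -49/4 → sign −
step 2: pivot -3/98 → sign −
signature = (1, 2, 0)

Answer: (1, 2, 0)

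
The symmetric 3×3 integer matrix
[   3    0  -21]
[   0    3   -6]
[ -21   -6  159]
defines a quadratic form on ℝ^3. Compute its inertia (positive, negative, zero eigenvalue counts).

Answer: (2, 0, 1)

Derivation:
step 0: pivot 3 → sign +
step 1: pivot 3 → sign +
step 2: row/col 2 already zero → sign 0
signature = (2, 0, 1)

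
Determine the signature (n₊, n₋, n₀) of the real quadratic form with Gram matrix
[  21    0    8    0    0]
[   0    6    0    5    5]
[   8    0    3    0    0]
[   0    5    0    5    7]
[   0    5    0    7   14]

step 0: pivot 21 → sign +
step 1: pivot 6 → sign +
step 2: pivot -1/21 → sign −
step 3: pivot 5/6 → sign +
step 4: pivot 1/5 → sign +
signature = (4, 1, 0)

Answer: (4, 1, 0)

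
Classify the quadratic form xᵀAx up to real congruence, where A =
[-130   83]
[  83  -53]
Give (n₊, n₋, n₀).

step 0: pivot -130 → sign −
step 1: pivot -1/130 → sign −
signature = (0, 2, 0)

Answer: (0, 2, 0)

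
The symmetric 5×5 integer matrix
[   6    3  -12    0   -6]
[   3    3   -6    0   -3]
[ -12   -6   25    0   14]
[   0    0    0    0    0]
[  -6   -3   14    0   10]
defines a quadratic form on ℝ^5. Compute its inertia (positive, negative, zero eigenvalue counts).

step 0: pivot 6 → sign +
step 1: pivot 3/2 → sign +
step 2: pivot 1 → sign +
step 3: row/col 3 already zero → sign 0
step 4: row/col 4 already zero → sign 0
signature = (3, 0, 2)

Answer: (3, 0, 2)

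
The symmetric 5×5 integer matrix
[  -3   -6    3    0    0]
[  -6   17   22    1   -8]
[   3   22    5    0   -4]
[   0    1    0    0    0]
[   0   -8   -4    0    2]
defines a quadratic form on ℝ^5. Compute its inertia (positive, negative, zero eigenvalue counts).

step 0: pivot -3 → sign −
step 1: pivot 29 → sign +
step 2: pivot -24/29 → sign −
step 3: pivot 1/3 → sign +
step 4: row/col 4 already zero → sign 0
signature = (2, 2, 1)

Answer: (2, 2, 1)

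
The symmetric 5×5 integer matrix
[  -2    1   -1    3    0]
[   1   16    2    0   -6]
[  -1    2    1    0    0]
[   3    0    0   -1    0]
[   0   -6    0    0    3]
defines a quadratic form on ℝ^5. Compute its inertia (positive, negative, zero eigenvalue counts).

step 0: pivot -2 → sign −
step 1: pivot 33/2 → sign +
step 2: pivot 15/11 → sign +
step 3: pivot 7/5 → sign +
step 4: pivot -3/7 → sign −
signature = (3, 2, 0)

Answer: (3, 2, 0)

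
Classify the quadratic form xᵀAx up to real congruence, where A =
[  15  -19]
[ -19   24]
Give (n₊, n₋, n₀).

step 0: pivot 15 → sign +
step 1: pivot -1/15 → sign −
signature = (1, 1, 0)

Answer: (1, 1, 0)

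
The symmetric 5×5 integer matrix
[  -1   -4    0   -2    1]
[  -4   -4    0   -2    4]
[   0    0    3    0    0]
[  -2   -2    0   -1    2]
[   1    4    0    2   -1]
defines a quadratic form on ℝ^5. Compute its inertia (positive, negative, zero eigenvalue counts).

Answer: (2, 1, 2)

Derivation:
step 0: pivot -1 → sign −
step 1: pivot 12 → sign +
step 2: pivot 3 → sign +
step 3: row/col 3 already zero → sign 0
step 4: row/col 4 already zero → sign 0
signature = (2, 1, 2)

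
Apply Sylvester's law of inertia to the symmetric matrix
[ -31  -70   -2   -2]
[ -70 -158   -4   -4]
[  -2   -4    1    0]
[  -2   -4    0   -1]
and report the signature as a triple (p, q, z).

Answer: (2, 2, 0)

Derivation:
step 0: pivot -31 → sign −
step 1: pivot 2/31 → sign +
step 2: pivot -3 → sign −
step 3: pivot 1/3 → sign +
signature = (2, 2, 0)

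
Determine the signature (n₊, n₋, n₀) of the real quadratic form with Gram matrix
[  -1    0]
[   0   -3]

Answer: (0, 2, 0)

Derivation:
step 0: pivot -1 → sign −
step 1: pivot -3 → sign −
signature = (0, 2, 0)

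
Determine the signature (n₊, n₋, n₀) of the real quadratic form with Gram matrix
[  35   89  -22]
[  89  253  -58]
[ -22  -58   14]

step 0: pivot 35 → sign +
step 1: pivot 934/35 → sign +
step 2: pivot 6/467 → sign +
signature = (3, 0, 0)

Answer: (3, 0, 0)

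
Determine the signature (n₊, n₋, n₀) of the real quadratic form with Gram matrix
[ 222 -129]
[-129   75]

Answer: (2, 0, 0)

Derivation:
step 0: pivot 222 → sign +
step 1: pivot 3/74 → sign +
signature = (2, 0, 0)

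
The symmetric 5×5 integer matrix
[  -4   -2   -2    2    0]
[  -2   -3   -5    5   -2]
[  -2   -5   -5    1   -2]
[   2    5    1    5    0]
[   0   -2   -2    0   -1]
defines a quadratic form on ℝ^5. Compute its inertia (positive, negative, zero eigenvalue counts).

Answer: (1, 3, 1)

Derivation:
step 0: pivot -4 → sign −
step 1: pivot -2 → sign −
step 2: pivot 4 → sign +
step 3: pivot -2 → sign −
step 4: row/col 4 already zero → sign 0
signature = (1, 3, 1)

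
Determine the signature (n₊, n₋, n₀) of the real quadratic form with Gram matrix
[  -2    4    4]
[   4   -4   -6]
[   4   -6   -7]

Answer: (1, 1, 1)

Derivation:
step 0: pivot -2 → sign −
step 1: pivot 4 → sign +
step 2: row/col 2 already zero → sign 0
signature = (1, 1, 1)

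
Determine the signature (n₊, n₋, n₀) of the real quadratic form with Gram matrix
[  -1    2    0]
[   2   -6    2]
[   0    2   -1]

Answer: (1, 2, 0)

Derivation:
step 0: pivot -1 → sign −
step 1: pivot -2 → sign −
step 2: pivot 1 → sign +
signature = (1, 2, 0)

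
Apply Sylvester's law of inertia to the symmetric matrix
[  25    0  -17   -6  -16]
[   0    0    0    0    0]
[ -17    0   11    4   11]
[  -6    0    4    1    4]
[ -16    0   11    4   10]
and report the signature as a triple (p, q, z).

Answer: (1, 3, 1)

Derivation:
step 0: pivot 25 → sign +
step 1: pivot -14/25 → sign −
step 2: pivot -3/7 → sign −
step 3: pivot -1/6 → sign −
step 4: row/col 4 already zero → sign 0
signature = (1, 3, 1)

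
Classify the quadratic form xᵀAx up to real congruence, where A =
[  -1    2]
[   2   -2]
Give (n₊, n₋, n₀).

step 0: pivot -1 → sign −
step 1: pivot 2 → sign +
signature = (1, 1, 0)

Answer: (1, 1, 0)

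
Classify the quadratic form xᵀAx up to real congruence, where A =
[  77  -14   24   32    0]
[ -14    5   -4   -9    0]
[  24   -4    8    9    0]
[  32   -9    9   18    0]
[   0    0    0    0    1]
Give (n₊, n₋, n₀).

Answer: (5, 0, 0)

Derivation:
step 0: pivot 77 → sign +
step 1: pivot 27/11 → sign +
step 2: pivot 88/189 → sign +
step 3: pivot 3/88 → sign +
step 4: pivot 1 → sign +
signature = (5, 0, 0)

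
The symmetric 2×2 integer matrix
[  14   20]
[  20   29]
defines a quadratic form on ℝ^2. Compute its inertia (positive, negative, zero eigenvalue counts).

Answer: (2, 0, 0)

Derivation:
step 0: pivot 14 → sign +
step 1: pivot 3/7 → sign +
signature = (2, 0, 0)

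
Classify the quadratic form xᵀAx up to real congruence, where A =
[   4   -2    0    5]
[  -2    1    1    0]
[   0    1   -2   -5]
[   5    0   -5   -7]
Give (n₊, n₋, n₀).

step 0: pivot 4 → sign +
step 1: pivot -2 → sign −
step 2: pivot 1/2 → sign +
step 3: pivot -3/4 → sign −
signature = (2, 2, 0)

Answer: (2, 2, 0)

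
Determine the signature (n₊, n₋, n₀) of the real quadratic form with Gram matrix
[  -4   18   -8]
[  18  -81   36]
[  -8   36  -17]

Answer: (0, 2, 1)

Derivation:
step 0: pivot -4 → sign −
step 1: pivot -1 → sign −
step 2: row/col 2 already zero → sign 0
signature = (0, 2, 1)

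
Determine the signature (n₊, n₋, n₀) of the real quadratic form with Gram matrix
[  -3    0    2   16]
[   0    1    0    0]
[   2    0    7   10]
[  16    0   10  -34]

step 0: pivot -3 → sign −
step 1: pivot 1 → sign +
step 2: pivot 25/3 → sign +
step 3: pivot 2/25 → sign +
signature = (3, 1, 0)

Answer: (3, 1, 0)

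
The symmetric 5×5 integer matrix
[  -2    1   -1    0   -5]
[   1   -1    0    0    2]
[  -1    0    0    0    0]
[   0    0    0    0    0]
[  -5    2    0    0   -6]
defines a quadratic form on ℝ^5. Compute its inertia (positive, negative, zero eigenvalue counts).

step 0: pivot -2 → sign −
step 1: pivot -1/2 → sign −
step 2: pivot 1 → sign +
step 3: pivot -2 → sign −
step 4: row/col 4 already zero → sign 0
signature = (1, 3, 1)

Answer: (1, 3, 1)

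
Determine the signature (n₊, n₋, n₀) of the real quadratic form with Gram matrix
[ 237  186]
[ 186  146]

Answer: (2, 0, 0)

Derivation:
step 0: pivot 237 → sign +
step 1: pivot 2/79 → sign +
signature = (2, 0, 0)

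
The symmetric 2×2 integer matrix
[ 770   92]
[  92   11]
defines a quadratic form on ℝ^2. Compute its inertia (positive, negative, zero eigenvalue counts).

step 0: pivot 770 → sign +
step 1: pivot 3/385 → sign +
signature = (2, 0, 0)

Answer: (2, 0, 0)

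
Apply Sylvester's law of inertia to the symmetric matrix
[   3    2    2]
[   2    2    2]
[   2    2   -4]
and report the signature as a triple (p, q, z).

Answer: (2, 1, 0)

Derivation:
step 0: pivot 3 → sign +
step 1: pivot 2/3 → sign +
step 2: pivot -6 → sign −
signature = (2, 1, 0)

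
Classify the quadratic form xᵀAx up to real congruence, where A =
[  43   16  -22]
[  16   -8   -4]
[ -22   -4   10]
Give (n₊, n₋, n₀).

Answer: (1, 1, 1)

Derivation:
step 0: pivot 43 → sign +
step 1: pivot -600/43 → sign −
step 2: row/col 2 already zero → sign 0
signature = (1, 1, 1)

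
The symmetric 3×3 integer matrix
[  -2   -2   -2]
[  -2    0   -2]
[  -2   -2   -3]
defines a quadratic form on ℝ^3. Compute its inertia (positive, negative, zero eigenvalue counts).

step 0: pivot -2 → sign −
step 1: pivot 2 → sign +
step 2: pivot -1 → sign −
signature = (1, 2, 0)

Answer: (1, 2, 0)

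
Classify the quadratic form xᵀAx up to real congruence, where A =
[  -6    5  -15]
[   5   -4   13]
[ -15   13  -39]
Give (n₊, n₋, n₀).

Answer: (1, 2, 0)

Derivation:
step 0: pivot -6 → sign −
step 1: pivot 1/6 → sign +
step 2: pivot -3 → sign −
signature = (1, 2, 0)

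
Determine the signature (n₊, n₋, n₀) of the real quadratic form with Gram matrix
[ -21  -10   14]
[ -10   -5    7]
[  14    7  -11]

step 0: pivot -21 → sign −
step 1: pivot -5/21 → sign −
step 2: pivot -6/5 → sign −
signature = (0, 3, 0)

Answer: (0, 3, 0)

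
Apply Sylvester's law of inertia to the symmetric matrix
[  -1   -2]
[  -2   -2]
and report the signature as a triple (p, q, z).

step 0: pivot -1 → sign −
step 1: pivot 2 → sign +
signature = (1, 1, 0)

Answer: (1, 1, 0)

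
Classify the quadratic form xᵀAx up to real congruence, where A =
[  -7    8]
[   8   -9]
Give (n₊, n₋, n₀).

step 0: pivot -7 → sign −
step 1: pivot 1/7 → sign +
signature = (1, 1, 0)

Answer: (1, 1, 0)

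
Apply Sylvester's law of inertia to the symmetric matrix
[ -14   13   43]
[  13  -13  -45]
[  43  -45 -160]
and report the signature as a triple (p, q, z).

step 0: pivot -14 → sign −
step 1: pivot -13/14 → sign −
step 2: pivot -3/13 → sign −
signature = (0, 3, 0)

Answer: (0, 3, 0)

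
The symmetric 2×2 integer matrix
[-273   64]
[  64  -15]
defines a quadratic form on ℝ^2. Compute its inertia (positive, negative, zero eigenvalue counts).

Answer: (1, 1, 0)

Derivation:
step 0: pivot -273 → sign −
step 1: pivot 1/273 → sign +
signature = (1, 1, 0)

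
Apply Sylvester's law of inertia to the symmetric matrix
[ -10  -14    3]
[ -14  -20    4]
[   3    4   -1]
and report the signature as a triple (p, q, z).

Answer: (0, 2, 1)

Derivation:
step 0: pivot -10 → sign −
step 1: pivot -2/5 → sign −
step 2: row/col 2 already zero → sign 0
signature = (0, 2, 1)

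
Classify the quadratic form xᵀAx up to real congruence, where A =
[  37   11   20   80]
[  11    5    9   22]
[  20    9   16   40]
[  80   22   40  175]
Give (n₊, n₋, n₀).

step 0: pivot 37 → sign +
step 1: pivot 64/37 → sign +
step 2: pivot -13/64 → sign −
step 3: pivot 3/13 → sign +
signature = (3, 1, 0)

Answer: (3, 1, 0)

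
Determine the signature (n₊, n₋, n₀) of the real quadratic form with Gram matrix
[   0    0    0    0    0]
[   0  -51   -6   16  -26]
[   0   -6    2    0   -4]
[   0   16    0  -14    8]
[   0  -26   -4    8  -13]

step 0: pivot -51 → sign −
step 1: pivot 46/17 → sign +
step 2: pivot -710/69 → sign −
step 3: pivot -3/355 → sign −
step 4: row/col 4 already zero → sign 0
signature = (1, 3, 1)

Answer: (1, 3, 1)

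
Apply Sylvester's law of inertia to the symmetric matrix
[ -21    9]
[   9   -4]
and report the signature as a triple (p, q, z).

step 0: pivot -21 → sign −
step 1: pivot -1/7 → sign −
signature = (0, 2, 0)

Answer: (0, 2, 0)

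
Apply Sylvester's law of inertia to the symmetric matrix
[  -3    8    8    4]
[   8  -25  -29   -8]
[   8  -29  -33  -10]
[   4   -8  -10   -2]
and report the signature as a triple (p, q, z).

step 0: pivot -3 → sign −
step 1: pivot -11/3 → sign −
step 2: pivot 48/11 → sign +
step 3: pivot -1/4 → sign −
signature = (1, 3, 0)

Answer: (1, 3, 0)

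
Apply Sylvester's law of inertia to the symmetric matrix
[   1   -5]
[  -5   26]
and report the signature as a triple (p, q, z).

step 0: pivot 1 → sign +
step 1: pivot 1 → sign +
signature = (2, 0, 0)

Answer: (2, 0, 0)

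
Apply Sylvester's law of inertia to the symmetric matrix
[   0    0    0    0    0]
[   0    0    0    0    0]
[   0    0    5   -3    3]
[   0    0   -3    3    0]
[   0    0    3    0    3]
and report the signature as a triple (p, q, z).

Answer: (2, 1, 2)

Derivation:
step 0: pivot 5 → sign +
step 1: pivot 6/5 → sign +
step 2: pivot -3/2 → sign −
step 3: row/col 3 already zero → sign 0
step 4: row/col 4 already zero → sign 0
signature = (2, 1, 2)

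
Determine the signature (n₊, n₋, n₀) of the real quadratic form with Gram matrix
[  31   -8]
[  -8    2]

Answer: (1, 1, 0)

Derivation:
step 0: pivot 31 → sign +
step 1: pivot -2/31 → sign −
signature = (1, 1, 0)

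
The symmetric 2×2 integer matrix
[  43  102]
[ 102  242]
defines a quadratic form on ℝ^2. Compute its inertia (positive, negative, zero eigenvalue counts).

Answer: (2, 0, 0)

Derivation:
step 0: pivot 43 → sign +
step 1: pivot 2/43 → sign +
signature = (2, 0, 0)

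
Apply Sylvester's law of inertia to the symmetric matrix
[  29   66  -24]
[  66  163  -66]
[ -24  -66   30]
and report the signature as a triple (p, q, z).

Answer: (3, 0, 0)

Derivation:
step 0: pivot 29 → sign +
step 1: pivot 371/29 → sign +
step 2: pivot 6/371 → sign +
signature = (3, 0, 0)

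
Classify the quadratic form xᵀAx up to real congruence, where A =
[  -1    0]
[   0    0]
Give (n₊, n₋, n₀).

Answer: (0, 1, 1)

Derivation:
step 0: pivot -1 → sign −
step 1: row/col 1 already zero → sign 0
signature = (0, 1, 1)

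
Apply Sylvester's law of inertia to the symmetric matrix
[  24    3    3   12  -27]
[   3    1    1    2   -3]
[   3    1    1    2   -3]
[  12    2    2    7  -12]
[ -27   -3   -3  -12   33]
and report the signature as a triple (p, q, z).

step 0: pivot 24 → sign +
step 1: pivot 5/8 → sign +
step 2: pivot 3/5 → sign +
step 3: row/col 3 already zero → sign 0
step 4: row/col 4 already zero → sign 0
signature = (3, 0, 2)

Answer: (3, 0, 2)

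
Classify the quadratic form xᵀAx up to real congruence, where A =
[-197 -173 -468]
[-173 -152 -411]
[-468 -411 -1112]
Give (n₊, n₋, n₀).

Answer: (0, 3, 0)

Derivation:
step 0: pivot -197 → sign −
step 1: pivot -15/197 → sign −
step 2: pivot -1/5 → sign −
signature = (0, 3, 0)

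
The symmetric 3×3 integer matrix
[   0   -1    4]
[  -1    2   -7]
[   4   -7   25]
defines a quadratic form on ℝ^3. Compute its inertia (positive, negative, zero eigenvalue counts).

step 0: pivot 2 → sign +
step 1: pivot -1/2 → sign −
step 2: pivot 1 → sign +
signature = (2, 1, 0)

Answer: (2, 1, 0)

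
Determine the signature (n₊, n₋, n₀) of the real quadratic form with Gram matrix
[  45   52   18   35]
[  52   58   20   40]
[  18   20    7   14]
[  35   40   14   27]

Answer: (2, 2, 0)

Derivation:
step 0: pivot 45 → sign +
step 1: pivot -94/45 → sign −
step 2: pivot 5/47 → sign +
step 3: pivot -2/5 → sign −
signature = (2, 2, 0)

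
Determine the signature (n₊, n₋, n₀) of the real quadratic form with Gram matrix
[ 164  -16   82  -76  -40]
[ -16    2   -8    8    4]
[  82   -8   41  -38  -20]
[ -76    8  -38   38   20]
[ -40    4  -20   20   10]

step 0: pivot 164 → sign +
step 1: pivot 18/41 → sign +
step 2: pivot 2 → sign +
step 3: pivot -2/3 → sign −
step 4: row/col 4 already zero → sign 0
signature = (3, 1, 1)

Answer: (3, 1, 1)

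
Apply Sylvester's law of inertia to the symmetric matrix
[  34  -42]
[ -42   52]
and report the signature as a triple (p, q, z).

step 0: pivot 34 → sign +
step 1: pivot 2/17 → sign +
signature = (2, 0, 0)

Answer: (2, 0, 0)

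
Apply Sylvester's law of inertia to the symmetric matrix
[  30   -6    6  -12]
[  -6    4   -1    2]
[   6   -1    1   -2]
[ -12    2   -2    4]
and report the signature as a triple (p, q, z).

step 0: pivot 30 → sign +
step 1: pivot 14/5 → sign +
step 2: pivot -3/14 → sign −
step 3: row/col 3 already zero → sign 0
signature = (2, 1, 1)

Answer: (2, 1, 1)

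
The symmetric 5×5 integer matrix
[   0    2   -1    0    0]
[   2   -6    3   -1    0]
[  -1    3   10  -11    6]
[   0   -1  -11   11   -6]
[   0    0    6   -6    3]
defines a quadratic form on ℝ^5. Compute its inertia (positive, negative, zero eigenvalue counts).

Answer: (2, 3, 0)

Derivation:
step 0: pivot -6 → sign −
step 1: pivot 2/3 → sign +
step 2: pivot 23/2 → sign +
step 3: pivot -1/2 → sign −
step 4: pivot -3/23 → sign −
signature = (2, 3, 0)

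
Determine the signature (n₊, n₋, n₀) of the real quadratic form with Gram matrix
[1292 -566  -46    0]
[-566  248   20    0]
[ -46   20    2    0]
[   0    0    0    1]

Answer: (3, 1, 0)

Derivation:
step 0: pivot 1292 → sign +
step 1: pivot 15/323 → sign +
step 2: pivot -2/15 → sign −
step 3: pivot 1 → sign +
signature = (3, 1, 0)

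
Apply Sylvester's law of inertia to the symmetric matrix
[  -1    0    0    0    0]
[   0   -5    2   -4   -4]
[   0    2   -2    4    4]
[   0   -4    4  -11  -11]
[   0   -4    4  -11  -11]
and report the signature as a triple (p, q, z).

Answer: (0, 4, 1)

Derivation:
step 0: pivot -1 → sign −
step 1: pivot -5 → sign −
step 2: pivot -6/5 → sign −
step 3: pivot -3 → sign −
step 4: row/col 4 already zero → sign 0
signature = (0, 4, 1)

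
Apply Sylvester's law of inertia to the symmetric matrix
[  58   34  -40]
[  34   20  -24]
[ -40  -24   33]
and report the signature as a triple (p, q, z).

step 0: pivot 58 → sign +
step 1: pivot 2/29 → sign +
step 2: pivot 1 → sign +
signature = (3, 0, 0)

Answer: (3, 0, 0)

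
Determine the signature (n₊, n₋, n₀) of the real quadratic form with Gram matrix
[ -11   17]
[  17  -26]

step 0: pivot -11 → sign −
step 1: pivot 3/11 → sign +
signature = (1, 1, 0)

Answer: (1, 1, 0)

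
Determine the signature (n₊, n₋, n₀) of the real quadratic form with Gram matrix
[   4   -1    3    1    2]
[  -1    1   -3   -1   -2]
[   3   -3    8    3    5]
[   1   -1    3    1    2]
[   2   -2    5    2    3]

Answer: (2, 1, 2)

Derivation:
step 0: pivot 4 → sign +
step 1: pivot 3/4 → sign +
step 2: pivot -1 → sign −
step 3: row/col 3 already zero → sign 0
step 4: row/col 4 already zero → sign 0
signature = (2, 1, 2)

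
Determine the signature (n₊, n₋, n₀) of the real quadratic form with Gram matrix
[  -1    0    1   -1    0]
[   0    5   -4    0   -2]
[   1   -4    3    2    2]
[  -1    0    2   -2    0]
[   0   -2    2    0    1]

Answer: (3, 2, 0)

Derivation:
step 0: pivot -1 → sign −
step 1: pivot 5 → sign +
step 2: pivot 4/5 → sign +
step 3: pivot -9/4 → sign −
step 4: pivot 1/9 → sign +
signature = (3, 2, 0)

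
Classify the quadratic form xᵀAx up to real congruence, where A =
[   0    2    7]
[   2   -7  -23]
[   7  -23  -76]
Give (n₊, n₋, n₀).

step 0: pivot -7 → sign −
step 1: pivot 4/7 → sign +
step 2: pivot -3/4 → sign −
signature = (1, 2, 0)

Answer: (1, 2, 0)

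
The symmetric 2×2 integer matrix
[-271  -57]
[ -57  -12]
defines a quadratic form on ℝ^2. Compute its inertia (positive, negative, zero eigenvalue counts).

Answer: (0, 2, 0)

Derivation:
step 0: pivot -271 → sign −
step 1: pivot -3/271 → sign −
signature = (0, 2, 0)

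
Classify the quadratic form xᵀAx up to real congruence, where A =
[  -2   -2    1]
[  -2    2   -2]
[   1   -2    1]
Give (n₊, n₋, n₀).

step 0: pivot -2 → sign −
step 1: pivot 4 → sign +
step 2: pivot -3/4 → sign −
signature = (1, 2, 0)

Answer: (1, 2, 0)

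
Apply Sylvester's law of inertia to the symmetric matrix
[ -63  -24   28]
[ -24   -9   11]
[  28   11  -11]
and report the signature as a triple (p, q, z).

step 0: pivot -63 → sign −
step 1: pivot 1/7 → sign +
step 2: pivot 2/3 → sign +
signature = (2, 1, 0)

Answer: (2, 1, 0)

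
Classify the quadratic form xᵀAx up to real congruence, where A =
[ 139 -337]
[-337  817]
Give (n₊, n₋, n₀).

step 0: pivot 139 → sign +
step 1: pivot -6/139 → sign −
signature = (1, 1, 0)

Answer: (1, 1, 0)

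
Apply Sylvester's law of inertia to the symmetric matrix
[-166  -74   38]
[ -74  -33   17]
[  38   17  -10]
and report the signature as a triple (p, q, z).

Answer: (0, 3, 0)

Derivation:
step 0: pivot -166 → sign −
step 1: pivot -1/83 → sign −
step 2: pivot -1 → sign −
signature = (0, 3, 0)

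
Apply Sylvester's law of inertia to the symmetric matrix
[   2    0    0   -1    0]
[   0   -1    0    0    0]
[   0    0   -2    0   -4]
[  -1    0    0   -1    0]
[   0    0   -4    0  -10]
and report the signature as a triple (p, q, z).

step 0: pivot 2 → sign +
step 1: pivot -1 → sign −
step 2: pivot -2 → sign −
step 3: pivot -3/2 → sign −
step 4: pivot -2 → sign −
signature = (1, 4, 0)

Answer: (1, 4, 0)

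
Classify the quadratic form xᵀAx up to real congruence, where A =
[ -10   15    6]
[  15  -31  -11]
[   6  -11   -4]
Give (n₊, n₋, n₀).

step 0: pivot -10 → sign −
step 1: pivot -17/2 → sign −
step 2: pivot 6/85 → sign +
signature = (1, 2, 0)

Answer: (1, 2, 0)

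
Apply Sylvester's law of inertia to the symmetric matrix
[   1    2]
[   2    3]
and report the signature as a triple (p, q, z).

step 0: pivot 1 → sign +
step 1: pivot -1 → sign −
signature = (1, 1, 0)

Answer: (1, 1, 0)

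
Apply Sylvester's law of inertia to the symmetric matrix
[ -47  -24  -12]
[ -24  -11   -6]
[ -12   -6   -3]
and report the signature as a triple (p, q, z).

step 0: pivot -47 → sign −
step 1: pivot 59/47 → sign +
step 2: pivot 3/59 → sign +
signature = (2, 1, 0)

Answer: (2, 1, 0)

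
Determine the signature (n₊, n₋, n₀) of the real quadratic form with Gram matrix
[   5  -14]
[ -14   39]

step 0: pivot 5 → sign +
step 1: pivot -1/5 → sign −
signature = (1, 1, 0)

Answer: (1, 1, 0)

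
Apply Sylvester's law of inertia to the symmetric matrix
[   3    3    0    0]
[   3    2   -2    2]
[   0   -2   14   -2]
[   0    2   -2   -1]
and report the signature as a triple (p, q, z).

Answer: (3, 1, 0)

Derivation:
step 0: pivot 3 → sign +
step 1: pivot -1 → sign −
step 2: pivot 18 → sign +
step 3: pivot 1 → sign +
signature = (3, 1, 0)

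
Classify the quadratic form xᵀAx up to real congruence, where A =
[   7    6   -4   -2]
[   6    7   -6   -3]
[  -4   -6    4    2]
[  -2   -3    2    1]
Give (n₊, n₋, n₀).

Answer: (2, 1, 1)

Derivation:
step 0: pivot 7 → sign +
step 1: pivot 13/7 → sign +
step 2: pivot -24/13 → sign −
step 3: row/col 3 already zero → sign 0
signature = (2, 1, 1)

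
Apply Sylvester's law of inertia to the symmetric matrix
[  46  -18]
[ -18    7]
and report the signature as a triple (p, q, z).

step 0: pivot 46 → sign +
step 1: pivot -1/23 → sign −
signature = (1, 1, 0)

Answer: (1, 1, 0)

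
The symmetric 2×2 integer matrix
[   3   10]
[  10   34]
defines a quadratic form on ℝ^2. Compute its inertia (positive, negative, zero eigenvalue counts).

step 0: pivot 3 → sign +
step 1: pivot 2/3 → sign +
signature = (2, 0, 0)

Answer: (2, 0, 0)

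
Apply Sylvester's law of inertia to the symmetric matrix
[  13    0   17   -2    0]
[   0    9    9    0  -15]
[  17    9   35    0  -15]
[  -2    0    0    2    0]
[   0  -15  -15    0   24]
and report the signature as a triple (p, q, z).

step 0: pivot 13 → sign +
step 1: pivot 9 → sign +
step 2: pivot 49/13 → sign +
step 3: pivot -6/49 → sign −
step 4: pivot -1 → sign −
signature = (3, 2, 0)

Answer: (3, 2, 0)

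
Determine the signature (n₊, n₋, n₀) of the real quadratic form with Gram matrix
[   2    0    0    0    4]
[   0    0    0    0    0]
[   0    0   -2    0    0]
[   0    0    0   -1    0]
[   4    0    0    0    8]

step 0: pivot 2 → sign +
step 1: pivot -2 → sign −
step 2: pivot -1 → sign −
step 3: row/col 3 already zero → sign 0
step 4: row/col 4 already zero → sign 0
signature = (1, 2, 2)

Answer: (1, 2, 2)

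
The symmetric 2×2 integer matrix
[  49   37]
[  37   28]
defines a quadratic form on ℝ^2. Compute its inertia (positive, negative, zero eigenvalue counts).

Answer: (2, 0, 0)

Derivation:
step 0: pivot 49 → sign +
step 1: pivot 3/49 → sign +
signature = (2, 0, 0)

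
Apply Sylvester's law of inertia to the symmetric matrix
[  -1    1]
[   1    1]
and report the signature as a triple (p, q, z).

Answer: (1, 1, 0)

Derivation:
step 0: pivot -1 → sign −
step 1: pivot 2 → sign +
signature = (1, 1, 0)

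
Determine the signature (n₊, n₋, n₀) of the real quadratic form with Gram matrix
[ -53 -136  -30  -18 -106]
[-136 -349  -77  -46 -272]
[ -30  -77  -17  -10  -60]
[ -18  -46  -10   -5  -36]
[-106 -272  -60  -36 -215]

step 0: pivot -53 → sign −
step 1: pivot -1/53 → sign −
step 2: pivot 3 → sign +
step 3: pivot -3 → sign −
step 4: row/col 4 already zero → sign 0
signature = (1, 3, 1)

Answer: (1, 3, 1)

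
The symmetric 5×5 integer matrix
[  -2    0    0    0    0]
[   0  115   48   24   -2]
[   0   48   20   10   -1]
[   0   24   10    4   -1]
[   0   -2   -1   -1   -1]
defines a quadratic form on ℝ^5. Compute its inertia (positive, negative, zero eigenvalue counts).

Answer: (1, 3, 1)

Derivation:
step 0: pivot -2 → sign −
step 1: pivot 115 → sign +
step 2: pivot -4/115 → sign −
step 3: pivot -1 → sign −
step 4: row/col 4 already zero → sign 0
signature = (1, 3, 1)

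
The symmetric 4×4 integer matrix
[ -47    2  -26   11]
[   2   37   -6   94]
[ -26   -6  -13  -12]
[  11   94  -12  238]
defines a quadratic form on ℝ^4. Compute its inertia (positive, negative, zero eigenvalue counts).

Answer: (2, 2, 0)

Derivation:
step 0: pivot -47 → sign −
step 1: pivot 1743/47 → sign +
step 2: pivot 37/1743 → sign +
step 3: pivot -3/37 → sign −
signature = (2, 2, 0)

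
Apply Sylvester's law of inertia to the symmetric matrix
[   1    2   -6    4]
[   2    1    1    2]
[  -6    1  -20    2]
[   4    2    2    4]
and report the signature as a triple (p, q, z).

Answer: (2, 1, 1)

Derivation:
step 0: pivot 1 → sign +
step 1: pivot -3 → sign −
step 2: pivot 1/3 → sign +
step 3: row/col 3 already zero → sign 0
signature = (2, 1, 1)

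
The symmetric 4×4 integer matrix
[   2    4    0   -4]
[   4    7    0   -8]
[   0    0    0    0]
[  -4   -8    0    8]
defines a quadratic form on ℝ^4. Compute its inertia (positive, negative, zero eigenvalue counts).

step 0: pivot 2 → sign +
step 1: pivot -1 → sign −
step 2: row/col 2 already zero → sign 0
step 3: row/col 3 already zero → sign 0
signature = (1, 1, 2)

Answer: (1, 1, 2)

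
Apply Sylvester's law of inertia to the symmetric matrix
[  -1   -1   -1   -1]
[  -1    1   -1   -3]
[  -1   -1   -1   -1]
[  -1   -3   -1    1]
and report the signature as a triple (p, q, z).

step 0: pivot -1 → sign −
step 1: pivot 2 → sign +
step 2: row/col 2 already zero → sign 0
step 3: row/col 3 already zero → sign 0
signature = (1, 1, 2)

Answer: (1, 1, 2)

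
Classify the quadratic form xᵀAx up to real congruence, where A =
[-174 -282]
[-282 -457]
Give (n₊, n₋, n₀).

Answer: (1, 1, 0)

Derivation:
step 0: pivot -174 → sign −
step 1: pivot 1/29 → sign +
signature = (1, 1, 0)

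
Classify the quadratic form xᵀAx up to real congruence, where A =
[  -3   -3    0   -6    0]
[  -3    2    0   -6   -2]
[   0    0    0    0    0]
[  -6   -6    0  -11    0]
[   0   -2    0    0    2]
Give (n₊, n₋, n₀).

step 0: pivot -3 → sign −
step 1: pivot 5 → sign +
step 2: pivot 1 → sign +
step 3: pivot 6/5 → sign +
step 4: row/col 4 already zero → sign 0
signature = (3, 1, 1)

Answer: (3, 1, 1)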